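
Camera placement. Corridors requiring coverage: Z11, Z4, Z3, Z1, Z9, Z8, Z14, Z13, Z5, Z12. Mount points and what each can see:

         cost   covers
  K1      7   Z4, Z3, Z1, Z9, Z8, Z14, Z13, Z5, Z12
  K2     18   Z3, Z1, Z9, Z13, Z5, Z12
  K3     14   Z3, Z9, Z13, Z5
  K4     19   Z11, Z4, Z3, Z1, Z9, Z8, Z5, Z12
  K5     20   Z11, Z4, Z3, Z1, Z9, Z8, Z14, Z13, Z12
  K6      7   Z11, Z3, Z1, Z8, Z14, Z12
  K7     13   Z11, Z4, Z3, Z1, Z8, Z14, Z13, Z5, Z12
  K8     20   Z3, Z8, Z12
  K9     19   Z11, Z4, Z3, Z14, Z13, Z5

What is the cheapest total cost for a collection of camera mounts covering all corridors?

14

K1, K6 cover every corridor at cost 7 + 7 = 14.
Any cover uses at least 2 camera mounts; among all covering selections none totals below 14.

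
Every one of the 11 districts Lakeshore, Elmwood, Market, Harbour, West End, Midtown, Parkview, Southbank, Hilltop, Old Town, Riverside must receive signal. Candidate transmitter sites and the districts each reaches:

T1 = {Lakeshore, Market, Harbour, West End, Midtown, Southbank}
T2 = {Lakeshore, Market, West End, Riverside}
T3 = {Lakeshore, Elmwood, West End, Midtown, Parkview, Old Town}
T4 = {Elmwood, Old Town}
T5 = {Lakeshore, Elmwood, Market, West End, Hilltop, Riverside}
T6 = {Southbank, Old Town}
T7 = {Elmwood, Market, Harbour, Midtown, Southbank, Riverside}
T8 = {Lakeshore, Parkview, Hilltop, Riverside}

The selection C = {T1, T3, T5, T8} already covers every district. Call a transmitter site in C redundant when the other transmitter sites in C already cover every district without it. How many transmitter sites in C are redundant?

2

Drop T1: Harbour, Southbank uncovered — not redundant.
Drop T3: Old Town uncovered — not redundant.
Drop T5: the rest still cover every district — redundant.
Drop T8: the rest still cover every district — redundant.
2 redundant: T5, T8.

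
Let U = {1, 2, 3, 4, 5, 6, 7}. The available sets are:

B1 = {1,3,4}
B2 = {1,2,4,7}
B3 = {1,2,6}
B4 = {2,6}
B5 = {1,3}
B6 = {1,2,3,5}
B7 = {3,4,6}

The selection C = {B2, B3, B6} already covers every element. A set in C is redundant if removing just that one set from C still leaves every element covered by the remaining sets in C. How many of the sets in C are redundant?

Drop B2: 4, 7 uncovered — not redundant.
Drop B3: 6 uncovered — not redundant.
Drop B6: 3, 5 uncovered — not redundant.
None of the sets in C is redundant.

0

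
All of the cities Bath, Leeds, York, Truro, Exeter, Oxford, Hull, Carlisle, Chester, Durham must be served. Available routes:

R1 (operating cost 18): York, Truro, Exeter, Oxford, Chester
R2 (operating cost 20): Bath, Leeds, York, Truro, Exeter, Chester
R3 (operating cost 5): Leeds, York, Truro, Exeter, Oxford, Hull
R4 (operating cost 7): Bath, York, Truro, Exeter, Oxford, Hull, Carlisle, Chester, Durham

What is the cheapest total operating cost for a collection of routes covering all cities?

R3, R4 cover every city at operating cost 5 + 7 = 12.
Any cover uses at least 2 routes; among all covering selections none totals below 12.

12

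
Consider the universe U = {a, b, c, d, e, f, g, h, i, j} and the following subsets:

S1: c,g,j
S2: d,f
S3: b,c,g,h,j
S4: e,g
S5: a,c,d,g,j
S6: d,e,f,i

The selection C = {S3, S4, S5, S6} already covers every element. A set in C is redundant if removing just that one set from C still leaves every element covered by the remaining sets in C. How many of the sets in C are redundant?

Drop S3: b, h uncovered — not redundant.
Drop S4: the rest still cover every element — redundant.
Drop S5: a uncovered — not redundant.
Drop S6: f, i uncovered — not redundant.
1 redundant: S4.

1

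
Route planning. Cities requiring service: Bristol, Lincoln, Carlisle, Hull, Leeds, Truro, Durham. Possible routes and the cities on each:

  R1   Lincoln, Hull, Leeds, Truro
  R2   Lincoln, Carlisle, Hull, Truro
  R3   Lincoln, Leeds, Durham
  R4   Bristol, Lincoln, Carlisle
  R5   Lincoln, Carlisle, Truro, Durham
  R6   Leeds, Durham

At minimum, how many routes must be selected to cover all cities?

3

R1, R3, R4 together cover {Bristol, Lincoln, Carlisle, Hull, Leeds, Truro, Durham} — every city.
No 2 of the 6 routes cover everything (all 15 pairs fall short), so 3 is minimum.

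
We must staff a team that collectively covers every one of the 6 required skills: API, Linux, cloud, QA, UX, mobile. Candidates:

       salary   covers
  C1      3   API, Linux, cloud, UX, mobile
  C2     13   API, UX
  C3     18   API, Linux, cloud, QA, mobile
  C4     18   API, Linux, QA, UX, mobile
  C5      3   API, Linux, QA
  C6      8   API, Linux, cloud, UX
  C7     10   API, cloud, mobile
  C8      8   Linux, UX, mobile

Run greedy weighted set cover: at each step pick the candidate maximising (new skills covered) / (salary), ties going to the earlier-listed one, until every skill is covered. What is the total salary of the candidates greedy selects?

6

Pick 1: C1 adds 5 new (API, Linux, cloud, UX, mobile) at salary 3 (ratio 5/3).
Pick 2: C5 adds 1 new (QA) at salary 3 (ratio 1/3).
Greedy total salary: 3 + 3 = 6.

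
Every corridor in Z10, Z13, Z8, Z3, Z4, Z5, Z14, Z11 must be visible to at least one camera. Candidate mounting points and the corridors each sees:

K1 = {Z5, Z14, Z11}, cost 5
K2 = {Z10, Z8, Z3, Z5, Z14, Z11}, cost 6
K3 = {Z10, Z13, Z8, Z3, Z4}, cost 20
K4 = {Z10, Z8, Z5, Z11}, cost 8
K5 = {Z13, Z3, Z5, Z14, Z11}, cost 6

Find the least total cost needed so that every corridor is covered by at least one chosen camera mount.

K1, K3 cover every corridor at cost 5 + 20 = 25.
Any cover uses at least 2 camera mounts; among all covering selections none totals below 25.
Greedy by coverage-per-cost would pick K2, K5, K3 for 32 — worse than the optimum 25.

25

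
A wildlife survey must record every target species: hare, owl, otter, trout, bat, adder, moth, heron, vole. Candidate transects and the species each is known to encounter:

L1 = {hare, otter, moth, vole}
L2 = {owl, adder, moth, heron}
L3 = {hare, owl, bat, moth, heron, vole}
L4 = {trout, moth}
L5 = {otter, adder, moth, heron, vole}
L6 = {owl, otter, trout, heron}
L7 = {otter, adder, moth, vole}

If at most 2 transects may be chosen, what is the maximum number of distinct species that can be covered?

Choosing L3, L5 covers {hare, owl, otter, bat, adder, moth, heron, vole} — 8 species.
No choice of 2 transects does better; here trout is left uncovered.

8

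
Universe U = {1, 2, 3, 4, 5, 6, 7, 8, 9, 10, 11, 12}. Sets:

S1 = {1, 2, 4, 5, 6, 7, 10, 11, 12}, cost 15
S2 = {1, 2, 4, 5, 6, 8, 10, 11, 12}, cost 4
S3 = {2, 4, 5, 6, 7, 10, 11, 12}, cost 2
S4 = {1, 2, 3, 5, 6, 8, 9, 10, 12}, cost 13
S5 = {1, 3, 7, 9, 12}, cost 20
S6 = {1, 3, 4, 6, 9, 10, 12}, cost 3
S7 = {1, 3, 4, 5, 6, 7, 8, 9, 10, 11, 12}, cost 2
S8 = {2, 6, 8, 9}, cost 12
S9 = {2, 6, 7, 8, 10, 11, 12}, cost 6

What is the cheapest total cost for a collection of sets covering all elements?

4

S3, S7 cover every element at cost 2 + 2 = 4.
Any cover uses at least 2 sets; among all covering selections none totals below 4.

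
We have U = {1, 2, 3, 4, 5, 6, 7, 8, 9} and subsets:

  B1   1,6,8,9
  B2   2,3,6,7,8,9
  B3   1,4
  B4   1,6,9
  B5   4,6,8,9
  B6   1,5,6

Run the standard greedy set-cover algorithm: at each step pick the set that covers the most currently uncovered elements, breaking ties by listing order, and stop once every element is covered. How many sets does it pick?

Pick 1: B2 covers 6 new elements (2, 3, 6, 7, 8, 9).
Pick 2: B3 covers 2 new elements (1, 4).
Pick 3: B6 covers 1 new elements (5).
Greedy uses 3 sets.

3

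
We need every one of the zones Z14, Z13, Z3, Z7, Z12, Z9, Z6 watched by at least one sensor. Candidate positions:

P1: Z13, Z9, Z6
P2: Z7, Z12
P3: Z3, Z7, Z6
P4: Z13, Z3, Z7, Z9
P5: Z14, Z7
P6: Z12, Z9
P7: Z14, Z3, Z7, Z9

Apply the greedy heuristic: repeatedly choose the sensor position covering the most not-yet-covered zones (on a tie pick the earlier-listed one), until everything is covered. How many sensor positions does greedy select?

4

Pick 1: P4 covers 4 new zones (Z13, Z3, Z7, Z9).
Pick 2: P1 covers 1 new zones (Z6).
Pick 3: P2 covers 1 new zones (Z12).
Pick 4: P5 covers 1 new zones (Z14).
Greedy uses 4 sensor positions. (The true minimum is 3.)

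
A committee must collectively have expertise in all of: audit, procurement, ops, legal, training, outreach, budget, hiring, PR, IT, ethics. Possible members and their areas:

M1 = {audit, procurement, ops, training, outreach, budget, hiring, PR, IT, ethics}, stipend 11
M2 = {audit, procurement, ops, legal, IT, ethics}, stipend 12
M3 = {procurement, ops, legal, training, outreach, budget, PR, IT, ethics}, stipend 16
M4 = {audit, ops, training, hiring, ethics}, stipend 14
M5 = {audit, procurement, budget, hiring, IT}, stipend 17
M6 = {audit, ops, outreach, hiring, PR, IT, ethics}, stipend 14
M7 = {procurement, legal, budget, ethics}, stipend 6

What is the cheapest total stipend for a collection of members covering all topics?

17

M1, M7 cover every topic at stipend 11 + 6 = 17.
Any cover uses at least 2 members; among all covering selections none totals below 17.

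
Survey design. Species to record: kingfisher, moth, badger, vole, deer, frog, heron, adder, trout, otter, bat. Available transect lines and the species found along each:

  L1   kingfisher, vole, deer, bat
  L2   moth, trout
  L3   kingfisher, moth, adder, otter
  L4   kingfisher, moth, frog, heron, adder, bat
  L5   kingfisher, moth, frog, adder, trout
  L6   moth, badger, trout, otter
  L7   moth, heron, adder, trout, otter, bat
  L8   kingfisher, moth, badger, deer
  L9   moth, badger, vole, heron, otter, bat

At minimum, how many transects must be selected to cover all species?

3

L1, L4, L6 together cover {kingfisher, moth, badger, vole, deer, frog, heron, adder, trout, otter, bat} — every species.
No 2 of the 9 transects cover everything (all 36 pairs fall short), so 3 is minimum.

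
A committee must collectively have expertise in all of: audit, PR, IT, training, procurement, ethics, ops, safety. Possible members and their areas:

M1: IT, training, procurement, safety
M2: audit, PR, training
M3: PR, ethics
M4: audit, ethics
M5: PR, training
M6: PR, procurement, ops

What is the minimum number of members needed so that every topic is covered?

3

M1, M4, M6 together cover {audit, PR, IT, training, procurement, ethics, ops, safety} — every topic.
No 2 of the 6 members cover everything (all 15 pairs fall short), so 3 is minimum.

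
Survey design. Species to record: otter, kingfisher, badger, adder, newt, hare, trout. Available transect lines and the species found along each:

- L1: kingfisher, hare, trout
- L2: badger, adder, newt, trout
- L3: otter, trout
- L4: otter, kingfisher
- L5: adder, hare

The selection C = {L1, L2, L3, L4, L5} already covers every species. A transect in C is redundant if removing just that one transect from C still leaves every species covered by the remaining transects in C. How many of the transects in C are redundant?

4

Drop L1: the rest still cover every species — redundant.
Drop L2: badger, newt uncovered — not redundant.
Drop L3: the rest still cover every species — redundant.
Drop L4: the rest still cover every species — redundant.
Drop L5: the rest still cover every species — redundant.
4 redundant: L1, L3, L4, L5.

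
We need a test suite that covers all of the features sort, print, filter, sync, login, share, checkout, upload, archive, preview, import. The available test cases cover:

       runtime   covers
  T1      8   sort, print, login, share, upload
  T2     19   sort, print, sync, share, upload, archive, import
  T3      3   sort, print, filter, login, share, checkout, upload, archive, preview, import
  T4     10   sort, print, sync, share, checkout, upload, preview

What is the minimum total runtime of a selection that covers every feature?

13

T3, T4 cover every feature at runtime 3 + 10 = 13.
Any cover uses at least 2 test cases; among all covering selections none totals below 13.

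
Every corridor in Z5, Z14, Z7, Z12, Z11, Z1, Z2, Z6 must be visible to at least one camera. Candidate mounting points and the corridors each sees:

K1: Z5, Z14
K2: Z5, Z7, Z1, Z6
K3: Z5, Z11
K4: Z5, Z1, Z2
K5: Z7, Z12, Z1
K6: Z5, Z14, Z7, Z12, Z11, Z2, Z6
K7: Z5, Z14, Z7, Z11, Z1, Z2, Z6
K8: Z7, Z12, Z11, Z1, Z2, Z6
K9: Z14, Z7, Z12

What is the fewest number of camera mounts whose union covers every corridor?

2

K1, K8 together cover {Z5, Z14, Z7, Z12, Z11, Z1, Z2, Z6} — every corridor.
No single camera mount contains all 8 corridors, so 2 is optimal.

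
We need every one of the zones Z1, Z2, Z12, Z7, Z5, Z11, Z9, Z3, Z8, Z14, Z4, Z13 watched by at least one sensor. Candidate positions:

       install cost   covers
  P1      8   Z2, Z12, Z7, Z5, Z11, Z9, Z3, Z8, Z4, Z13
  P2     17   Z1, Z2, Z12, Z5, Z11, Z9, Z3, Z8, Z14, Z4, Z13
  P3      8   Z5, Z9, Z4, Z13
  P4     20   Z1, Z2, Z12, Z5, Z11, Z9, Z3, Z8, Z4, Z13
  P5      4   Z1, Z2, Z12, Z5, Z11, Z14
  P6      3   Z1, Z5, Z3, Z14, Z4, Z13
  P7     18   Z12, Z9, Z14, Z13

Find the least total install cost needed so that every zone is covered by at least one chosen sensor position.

11

P1, P6 cover every zone at install cost 8 + 3 = 11.
Any cover uses at least 2 sensor positions; among all covering selections none totals below 11.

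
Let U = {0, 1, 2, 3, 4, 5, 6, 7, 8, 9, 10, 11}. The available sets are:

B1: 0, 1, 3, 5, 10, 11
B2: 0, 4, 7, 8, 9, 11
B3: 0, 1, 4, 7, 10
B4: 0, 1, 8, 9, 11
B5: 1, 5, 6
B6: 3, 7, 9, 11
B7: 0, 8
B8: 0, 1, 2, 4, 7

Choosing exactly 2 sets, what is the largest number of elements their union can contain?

10

Choosing B1, B2 covers {0, 1, 3, 4, 5, 7, 8, 9, 10, 11} — 10 elements.
No choice of 2 sets does better; here 2, 6 are left uncovered.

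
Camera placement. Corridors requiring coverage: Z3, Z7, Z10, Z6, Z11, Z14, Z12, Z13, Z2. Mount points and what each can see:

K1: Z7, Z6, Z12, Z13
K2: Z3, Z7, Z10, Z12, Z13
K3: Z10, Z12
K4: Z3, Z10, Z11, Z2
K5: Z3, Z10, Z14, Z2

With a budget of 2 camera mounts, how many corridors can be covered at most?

Choosing K1, K4 covers {Z3, Z7, Z10, Z6, Z11, Z12, Z13, Z2} — 8 corridors.
No choice of 2 camera mounts does better; here Z14 is left uncovered.

8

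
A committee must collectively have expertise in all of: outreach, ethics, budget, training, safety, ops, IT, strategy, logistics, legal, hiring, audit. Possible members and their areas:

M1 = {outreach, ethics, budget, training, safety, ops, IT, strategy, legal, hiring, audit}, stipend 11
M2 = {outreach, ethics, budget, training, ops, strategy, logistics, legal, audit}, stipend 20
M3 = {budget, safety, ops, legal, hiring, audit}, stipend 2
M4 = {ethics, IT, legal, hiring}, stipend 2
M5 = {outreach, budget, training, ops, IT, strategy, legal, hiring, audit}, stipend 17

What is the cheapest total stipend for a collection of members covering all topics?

24

M2, M3, M4 cover every topic at stipend 20 + 2 + 2 = 24.
Any cover uses at least 2 members; among all covering selections none totals below 24.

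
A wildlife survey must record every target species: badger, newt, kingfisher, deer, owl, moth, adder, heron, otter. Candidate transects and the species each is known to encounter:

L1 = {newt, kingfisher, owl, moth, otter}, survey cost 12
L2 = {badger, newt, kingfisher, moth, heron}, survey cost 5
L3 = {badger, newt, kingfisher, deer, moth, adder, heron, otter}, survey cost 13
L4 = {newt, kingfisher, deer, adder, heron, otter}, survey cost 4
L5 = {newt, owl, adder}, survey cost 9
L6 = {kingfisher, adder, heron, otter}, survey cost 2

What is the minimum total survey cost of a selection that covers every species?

18

L2, L4, L5 cover every species at survey cost 5 + 4 + 9 = 18.
Any cover uses at least 2 transects; among all covering selections none totals below 18.
Greedy by coverage-per-survey cost would pick L6, L2, L4, L5 for 20 — worse than the optimum 18.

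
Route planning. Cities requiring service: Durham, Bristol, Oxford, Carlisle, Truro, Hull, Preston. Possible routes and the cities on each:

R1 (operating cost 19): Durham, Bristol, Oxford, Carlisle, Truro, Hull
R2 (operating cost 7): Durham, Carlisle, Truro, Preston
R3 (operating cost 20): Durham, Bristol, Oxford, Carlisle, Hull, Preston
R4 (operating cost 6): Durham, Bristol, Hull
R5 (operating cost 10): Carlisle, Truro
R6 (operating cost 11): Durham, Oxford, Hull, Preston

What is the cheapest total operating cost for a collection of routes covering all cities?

R2, R4, R6 cover every city at operating cost 7 + 6 + 11 = 24.
Any cover uses at least 2 routes; among all covering selections none totals below 24.

24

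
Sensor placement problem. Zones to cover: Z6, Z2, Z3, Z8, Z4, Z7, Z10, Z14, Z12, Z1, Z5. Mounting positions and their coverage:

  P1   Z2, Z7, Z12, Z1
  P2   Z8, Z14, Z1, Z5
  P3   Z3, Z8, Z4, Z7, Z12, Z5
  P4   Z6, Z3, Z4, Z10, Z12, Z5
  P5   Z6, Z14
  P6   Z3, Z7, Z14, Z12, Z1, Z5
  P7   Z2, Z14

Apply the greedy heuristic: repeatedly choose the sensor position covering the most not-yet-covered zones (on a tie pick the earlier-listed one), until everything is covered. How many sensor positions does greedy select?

4

Pick 1: P3 covers 6 new zones (Z3, Z8, Z4, Z7, Z12, Z5).
Pick 2: P1 covers 2 new zones (Z2, Z1).
Pick 3: P4 covers 2 new zones (Z6, Z10).
Pick 4: P2 covers 1 new zones (Z14).
Greedy uses 4 sensor positions. (The true minimum is 3.)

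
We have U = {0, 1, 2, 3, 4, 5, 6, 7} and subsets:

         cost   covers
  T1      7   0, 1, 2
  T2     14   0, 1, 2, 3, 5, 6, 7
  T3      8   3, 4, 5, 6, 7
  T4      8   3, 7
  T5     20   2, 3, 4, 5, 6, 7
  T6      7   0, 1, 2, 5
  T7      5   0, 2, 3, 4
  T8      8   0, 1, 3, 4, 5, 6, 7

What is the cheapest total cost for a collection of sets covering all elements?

T7, T8 cover every element at cost 5 + 8 = 13.
Any cover uses at least 2 sets; among all covering selections none totals below 13.

13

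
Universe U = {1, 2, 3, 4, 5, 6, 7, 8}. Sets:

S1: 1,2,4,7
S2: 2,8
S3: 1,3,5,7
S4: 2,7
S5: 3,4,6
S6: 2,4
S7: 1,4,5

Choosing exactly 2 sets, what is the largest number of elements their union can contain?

6

Choosing S1, S3 covers {1, 2, 3, 4, 5, 7} — 6 elements.
No choice of 2 sets does better; here 6, 8 are left uncovered.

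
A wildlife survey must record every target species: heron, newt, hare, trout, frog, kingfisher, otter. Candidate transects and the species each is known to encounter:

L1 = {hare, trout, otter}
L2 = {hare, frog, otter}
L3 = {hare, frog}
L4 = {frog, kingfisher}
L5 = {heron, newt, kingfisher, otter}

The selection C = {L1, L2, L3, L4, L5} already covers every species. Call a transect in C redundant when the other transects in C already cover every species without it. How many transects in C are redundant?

Drop L1: trout uncovered — not redundant.
Drop L2: the rest still cover every species — redundant.
Drop L3: the rest still cover every species — redundant.
Drop L4: the rest still cover every species — redundant.
Drop L5: heron, newt uncovered — not redundant.
3 redundant: L2, L3, L4.

3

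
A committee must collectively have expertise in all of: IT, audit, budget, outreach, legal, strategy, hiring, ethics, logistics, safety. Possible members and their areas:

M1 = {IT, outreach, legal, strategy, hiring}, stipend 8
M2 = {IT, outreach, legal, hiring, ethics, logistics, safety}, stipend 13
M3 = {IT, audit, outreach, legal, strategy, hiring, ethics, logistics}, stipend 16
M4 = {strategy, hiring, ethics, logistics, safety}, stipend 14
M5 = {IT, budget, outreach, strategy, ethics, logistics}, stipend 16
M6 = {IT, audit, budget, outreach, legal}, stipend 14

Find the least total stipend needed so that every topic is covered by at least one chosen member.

28

M4, M6 cover every topic at stipend 14 + 14 = 28.
Any cover uses at least 2 members; among all covering selections none totals below 28.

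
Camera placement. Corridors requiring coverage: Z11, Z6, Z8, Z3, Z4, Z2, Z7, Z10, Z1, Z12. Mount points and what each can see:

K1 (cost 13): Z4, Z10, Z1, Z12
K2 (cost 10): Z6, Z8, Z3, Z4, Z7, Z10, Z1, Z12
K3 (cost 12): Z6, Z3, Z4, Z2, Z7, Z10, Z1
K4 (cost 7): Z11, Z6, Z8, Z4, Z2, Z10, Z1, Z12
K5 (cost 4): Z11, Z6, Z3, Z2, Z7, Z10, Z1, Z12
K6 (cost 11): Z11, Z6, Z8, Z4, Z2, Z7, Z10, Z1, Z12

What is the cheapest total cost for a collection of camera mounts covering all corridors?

K4, K5 cover every corridor at cost 7 + 4 = 11.
Any cover uses at least 2 camera mounts; among all covering selections none totals below 11.

11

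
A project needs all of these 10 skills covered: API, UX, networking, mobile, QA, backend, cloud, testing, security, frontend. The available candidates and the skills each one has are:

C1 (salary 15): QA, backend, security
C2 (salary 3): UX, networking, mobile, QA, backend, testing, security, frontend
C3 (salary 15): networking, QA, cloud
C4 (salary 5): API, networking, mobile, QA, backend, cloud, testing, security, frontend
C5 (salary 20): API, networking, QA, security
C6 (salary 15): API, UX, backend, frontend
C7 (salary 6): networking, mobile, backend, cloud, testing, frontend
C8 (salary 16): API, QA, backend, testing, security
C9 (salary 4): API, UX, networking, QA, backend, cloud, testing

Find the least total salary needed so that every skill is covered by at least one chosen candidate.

7

C2, C9 cover every skill at salary 3 + 4 = 7.
Any cover uses at least 2 candidates; among all covering selections none totals below 7.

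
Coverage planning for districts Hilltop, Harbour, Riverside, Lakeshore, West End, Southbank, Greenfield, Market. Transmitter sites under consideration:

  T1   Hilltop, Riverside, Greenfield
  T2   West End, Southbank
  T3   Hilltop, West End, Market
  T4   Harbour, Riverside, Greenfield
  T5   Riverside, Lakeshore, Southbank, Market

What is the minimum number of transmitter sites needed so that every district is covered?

T3, T4, T5 together cover {Hilltop, Harbour, Riverside, Lakeshore, West End, Southbank, Greenfield, Market} — every district.
No 2 of the 5 transmitter sites cover everything (all 10 pairs fall short), so 3 is minimum.

3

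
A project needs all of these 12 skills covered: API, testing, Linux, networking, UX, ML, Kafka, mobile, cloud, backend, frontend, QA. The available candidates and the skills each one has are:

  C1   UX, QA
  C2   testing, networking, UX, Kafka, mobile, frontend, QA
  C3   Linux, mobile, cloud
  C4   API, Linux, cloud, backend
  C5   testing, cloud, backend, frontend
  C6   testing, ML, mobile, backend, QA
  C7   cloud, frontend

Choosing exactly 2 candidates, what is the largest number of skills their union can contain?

Choosing C2, C4 covers {API, testing, Linux, networking, UX, Kafka, mobile, cloud, backend, frontend, QA} — 11 skills.
No choice of 2 candidates does better; here ML is left uncovered.

11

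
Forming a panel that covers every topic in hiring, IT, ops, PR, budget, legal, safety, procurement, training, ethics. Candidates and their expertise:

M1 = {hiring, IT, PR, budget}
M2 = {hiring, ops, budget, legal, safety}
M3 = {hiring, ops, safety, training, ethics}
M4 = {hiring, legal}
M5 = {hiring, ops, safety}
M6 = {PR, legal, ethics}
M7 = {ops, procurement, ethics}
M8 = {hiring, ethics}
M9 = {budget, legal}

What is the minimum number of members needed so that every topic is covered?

4

M1, M2, M3, M7 together cover {hiring, IT, ops, PR, budget, legal, safety, procurement, training, ethics} — every topic.
No 3 of the 9 members cover everything (all 84 triples fall short), so 4 is minimum.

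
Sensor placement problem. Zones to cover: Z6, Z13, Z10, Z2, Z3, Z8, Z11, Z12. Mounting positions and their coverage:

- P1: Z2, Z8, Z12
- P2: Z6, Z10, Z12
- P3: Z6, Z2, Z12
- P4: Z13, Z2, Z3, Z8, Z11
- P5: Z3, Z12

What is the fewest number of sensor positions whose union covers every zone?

P2, P4 together cover {Z6, Z13, Z10, Z2, Z3, Z8, Z11, Z12} — every zone.
No single sensor position contains all 8 zones, so 2 is optimal.

2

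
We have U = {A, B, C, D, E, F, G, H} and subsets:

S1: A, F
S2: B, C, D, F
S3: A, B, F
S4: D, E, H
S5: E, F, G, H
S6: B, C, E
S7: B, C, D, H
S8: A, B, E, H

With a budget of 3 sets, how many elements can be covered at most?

Choosing S1, S2, S5 covers {A, B, C, D, E, F, G, H} — 8 elements.
That is all 8 elements.

8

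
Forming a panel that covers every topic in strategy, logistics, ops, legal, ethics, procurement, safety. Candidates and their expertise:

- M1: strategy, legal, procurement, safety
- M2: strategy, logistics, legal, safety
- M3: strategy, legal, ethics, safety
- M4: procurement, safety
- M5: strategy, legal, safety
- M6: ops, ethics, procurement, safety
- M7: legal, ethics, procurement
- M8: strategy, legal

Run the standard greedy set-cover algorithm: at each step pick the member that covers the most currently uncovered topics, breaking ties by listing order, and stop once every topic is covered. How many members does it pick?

Pick 1: M1 covers 4 new topics (strategy, legal, procurement, safety).
Pick 2: M6 covers 2 new topics (ops, ethics).
Pick 3: M2 covers 1 new topics (logistics).
Greedy uses 3 members. (The true minimum is 2.)

3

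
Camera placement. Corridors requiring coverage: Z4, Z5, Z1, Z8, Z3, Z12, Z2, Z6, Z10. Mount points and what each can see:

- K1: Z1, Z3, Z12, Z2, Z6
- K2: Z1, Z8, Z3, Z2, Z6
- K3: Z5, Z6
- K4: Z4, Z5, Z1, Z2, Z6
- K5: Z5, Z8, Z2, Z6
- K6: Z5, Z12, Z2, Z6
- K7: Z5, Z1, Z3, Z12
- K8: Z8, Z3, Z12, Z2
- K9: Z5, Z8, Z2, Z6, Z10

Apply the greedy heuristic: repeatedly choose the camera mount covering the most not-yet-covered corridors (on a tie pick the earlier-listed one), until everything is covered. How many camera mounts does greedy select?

3

Pick 1: K1 covers 5 new corridors (Z1, Z3, Z12, Z2, Z6).
Pick 2: K9 covers 3 new corridors (Z5, Z8, Z10).
Pick 3: K4 covers 1 new corridors (Z4).
Greedy uses 3 camera mounts.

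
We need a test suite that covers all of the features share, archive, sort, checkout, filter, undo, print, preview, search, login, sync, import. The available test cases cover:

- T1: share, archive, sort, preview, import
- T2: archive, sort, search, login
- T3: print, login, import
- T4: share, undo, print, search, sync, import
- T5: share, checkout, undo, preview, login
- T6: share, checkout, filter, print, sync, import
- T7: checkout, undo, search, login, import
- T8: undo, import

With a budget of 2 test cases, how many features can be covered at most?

Choosing T2, T6 covers {share, archive, sort, checkout, filter, print, search, login, sync, import} — 10 features.
No choice of 2 test cases does better; here undo, preview are left uncovered.

10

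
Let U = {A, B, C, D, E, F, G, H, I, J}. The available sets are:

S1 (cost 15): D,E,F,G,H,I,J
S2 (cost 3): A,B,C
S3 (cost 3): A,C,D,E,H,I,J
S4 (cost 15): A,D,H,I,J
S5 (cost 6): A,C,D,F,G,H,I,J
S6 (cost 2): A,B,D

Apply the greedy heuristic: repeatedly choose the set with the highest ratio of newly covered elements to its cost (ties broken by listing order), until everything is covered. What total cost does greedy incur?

Pick 1: S3 adds 7 new (A, C, D, E, H, I, J) at cost 3 (ratio 7/3).
Pick 2: S6 adds 1 new (B) at cost 2 (ratio 1/2).
Pick 3: S5 adds 2 new (F, G) at cost 6 (ratio 2/6).
Greedy total cost: 3 + 2 + 6 = 11.

11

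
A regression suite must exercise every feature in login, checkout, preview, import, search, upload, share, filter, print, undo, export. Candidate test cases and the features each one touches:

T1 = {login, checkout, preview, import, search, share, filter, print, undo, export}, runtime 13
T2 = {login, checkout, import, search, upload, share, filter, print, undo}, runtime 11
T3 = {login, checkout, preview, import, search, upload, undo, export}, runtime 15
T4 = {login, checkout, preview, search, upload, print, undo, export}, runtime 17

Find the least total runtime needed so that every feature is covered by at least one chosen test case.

24

T1, T2 cover every feature at runtime 13 + 11 = 24.
Any cover uses at least 2 test cases; among all covering selections none totals below 24.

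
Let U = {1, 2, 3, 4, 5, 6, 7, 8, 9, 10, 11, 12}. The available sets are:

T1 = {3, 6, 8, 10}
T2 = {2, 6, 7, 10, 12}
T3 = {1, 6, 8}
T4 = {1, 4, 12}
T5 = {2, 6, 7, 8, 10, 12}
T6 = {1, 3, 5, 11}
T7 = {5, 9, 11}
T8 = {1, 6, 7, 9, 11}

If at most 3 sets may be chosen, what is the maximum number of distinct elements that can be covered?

Choosing T4, T5, T6 covers {1, 2, 3, 4, 5, 6, 7, 8, 10, 11, 12} — 11 elements.
No choice of 3 sets does better; here 9 is left uncovered.

11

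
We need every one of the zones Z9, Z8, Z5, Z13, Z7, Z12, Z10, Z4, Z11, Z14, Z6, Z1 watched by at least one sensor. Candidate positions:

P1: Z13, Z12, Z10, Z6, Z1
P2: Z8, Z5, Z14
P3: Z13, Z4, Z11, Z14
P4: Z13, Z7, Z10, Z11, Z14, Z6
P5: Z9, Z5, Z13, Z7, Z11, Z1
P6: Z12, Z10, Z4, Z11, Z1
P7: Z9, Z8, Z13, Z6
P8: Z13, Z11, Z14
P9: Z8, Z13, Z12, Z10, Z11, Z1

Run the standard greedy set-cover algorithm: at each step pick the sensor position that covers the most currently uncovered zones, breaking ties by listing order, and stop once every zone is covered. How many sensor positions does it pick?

Pick 1: P4 covers 6 new zones (Z13, Z7, Z10, Z11, Z14, Z6).
Pick 2: P5 covers 3 new zones (Z9, Z5, Z1).
Pick 3: P6 covers 2 new zones (Z12, Z4).
Pick 4: P2 covers 1 new zones (Z8).
Greedy uses 4 sensor positions.

4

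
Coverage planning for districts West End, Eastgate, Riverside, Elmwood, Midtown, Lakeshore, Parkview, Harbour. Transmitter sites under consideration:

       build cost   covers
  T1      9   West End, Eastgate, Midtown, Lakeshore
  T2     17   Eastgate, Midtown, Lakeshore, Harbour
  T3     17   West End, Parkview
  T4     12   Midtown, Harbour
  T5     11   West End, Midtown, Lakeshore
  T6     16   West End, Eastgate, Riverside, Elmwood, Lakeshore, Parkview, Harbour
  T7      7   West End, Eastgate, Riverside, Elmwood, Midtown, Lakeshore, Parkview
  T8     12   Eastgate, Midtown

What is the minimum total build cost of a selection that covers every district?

19

T4, T7 cover every district at build cost 12 + 7 = 19.
Any cover uses at least 2 transmitter sites; among all covering selections none totals below 19.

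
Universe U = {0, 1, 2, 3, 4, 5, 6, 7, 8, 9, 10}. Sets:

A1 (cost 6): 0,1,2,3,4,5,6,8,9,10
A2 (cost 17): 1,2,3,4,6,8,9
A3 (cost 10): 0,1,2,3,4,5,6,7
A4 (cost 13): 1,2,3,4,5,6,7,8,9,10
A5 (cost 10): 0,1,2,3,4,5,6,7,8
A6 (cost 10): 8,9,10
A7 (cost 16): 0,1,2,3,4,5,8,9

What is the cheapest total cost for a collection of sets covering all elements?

16

A1, A3 cover every element at cost 6 + 10 = 16.
Any cover uses at least 2 sets; among all covering selections none totals below 16.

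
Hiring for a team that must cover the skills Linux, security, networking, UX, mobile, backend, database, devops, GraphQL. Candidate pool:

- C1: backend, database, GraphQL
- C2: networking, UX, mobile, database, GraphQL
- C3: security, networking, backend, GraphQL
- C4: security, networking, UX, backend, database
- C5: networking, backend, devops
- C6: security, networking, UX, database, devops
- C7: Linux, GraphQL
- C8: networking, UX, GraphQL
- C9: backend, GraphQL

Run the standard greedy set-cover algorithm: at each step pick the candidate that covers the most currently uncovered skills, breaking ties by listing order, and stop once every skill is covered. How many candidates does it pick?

4

Pick 1: C2 covers 5 new skills (networking, UX, mobile, database, GraphQL).
Pick 2: C3 covers 2 new skills (security, backend).
Pick 3: C5 covers 1 new skills (devops).
Pick 4: C7 covers 1 new skills (Linux).
Greedy uses 4 candidates.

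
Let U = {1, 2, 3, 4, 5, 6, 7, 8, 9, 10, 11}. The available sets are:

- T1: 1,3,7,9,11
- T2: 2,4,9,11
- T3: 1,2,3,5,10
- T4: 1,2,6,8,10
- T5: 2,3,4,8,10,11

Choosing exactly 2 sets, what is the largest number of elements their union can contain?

9

Choosing T1, T4 covers {1, 2, 3, 6, 7, 8, 9, 10, 11} — 9 elements.
No choice of 2 sets does better; here 4, 5 are left uncovered.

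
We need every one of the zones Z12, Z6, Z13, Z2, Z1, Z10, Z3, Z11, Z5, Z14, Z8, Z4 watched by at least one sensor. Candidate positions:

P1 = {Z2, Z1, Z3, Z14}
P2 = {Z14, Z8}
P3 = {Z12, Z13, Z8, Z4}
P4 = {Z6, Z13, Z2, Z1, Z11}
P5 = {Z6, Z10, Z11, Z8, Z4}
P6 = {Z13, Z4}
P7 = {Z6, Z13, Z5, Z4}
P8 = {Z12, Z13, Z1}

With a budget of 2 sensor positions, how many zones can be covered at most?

9

Choosing P1, P5 covers {Z6, Z2, Z1, Z10, Z3, Z11, Z14, Z8, Z4} — 9 zones.
No choice of 2 sensor positions does better; here Z12, Z13, Z5 are left uncovered.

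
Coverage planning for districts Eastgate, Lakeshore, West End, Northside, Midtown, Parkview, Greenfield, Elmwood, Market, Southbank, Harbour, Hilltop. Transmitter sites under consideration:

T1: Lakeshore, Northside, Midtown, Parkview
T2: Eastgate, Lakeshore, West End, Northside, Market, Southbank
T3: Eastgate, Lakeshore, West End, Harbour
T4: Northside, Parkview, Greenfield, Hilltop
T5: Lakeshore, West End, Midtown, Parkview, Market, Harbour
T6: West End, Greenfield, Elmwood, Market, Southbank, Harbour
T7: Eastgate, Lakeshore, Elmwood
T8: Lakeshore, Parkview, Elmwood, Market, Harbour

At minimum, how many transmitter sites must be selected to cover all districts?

4

T1, T2, T4, T6 together cover {Eastgate, Lakeshore, West End, Northside, Midtown, Parkview, Greenfield, Elmwood, Market, Southbank, Harbour, Hilltop} — every district.
No 3 of the 8 transmitter sites cover everything (all 56 triples fall short), so 4 is minimum.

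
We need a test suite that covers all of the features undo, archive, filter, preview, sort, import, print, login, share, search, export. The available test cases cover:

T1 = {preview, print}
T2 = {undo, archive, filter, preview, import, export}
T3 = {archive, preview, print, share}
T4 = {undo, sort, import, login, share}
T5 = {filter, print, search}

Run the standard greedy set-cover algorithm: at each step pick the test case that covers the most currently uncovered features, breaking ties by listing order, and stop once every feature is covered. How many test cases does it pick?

Pick 1: T2 covers 6 new features (undo, archive, filter, preview, import, export).
Pick 2: T4 covers 3 new features (sort, login, share).
Pick 3: T5 covers 2 new features (print, search).
Greedy uses 3 test cases.

3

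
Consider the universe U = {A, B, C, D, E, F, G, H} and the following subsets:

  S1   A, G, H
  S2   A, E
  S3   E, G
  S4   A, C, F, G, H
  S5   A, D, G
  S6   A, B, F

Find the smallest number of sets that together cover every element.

S2, S4, S5, S6 together cover {A, B, C, D, E, F, G, H} — every element.
No 3 of the 6 sets cover everything (all 20 triples fall short), so 4 is minimum.

4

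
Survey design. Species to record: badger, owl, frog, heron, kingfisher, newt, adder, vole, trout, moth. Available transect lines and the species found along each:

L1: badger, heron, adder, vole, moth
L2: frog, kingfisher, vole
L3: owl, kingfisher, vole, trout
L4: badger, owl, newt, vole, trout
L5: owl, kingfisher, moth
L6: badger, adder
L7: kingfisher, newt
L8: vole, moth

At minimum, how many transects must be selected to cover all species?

L1, L2, L4 together cover {badger, owl, frog, heron, kingfisher, newt, adder, vole, trout, moth} — every species.
No 2 of the 8 transects cover everything (all 28 pairs fall short), so 3 is minimum.
Greedy (largest uncovered first) would take L1, L3, L2, L4 — 4 transects — but 3 suffice.

3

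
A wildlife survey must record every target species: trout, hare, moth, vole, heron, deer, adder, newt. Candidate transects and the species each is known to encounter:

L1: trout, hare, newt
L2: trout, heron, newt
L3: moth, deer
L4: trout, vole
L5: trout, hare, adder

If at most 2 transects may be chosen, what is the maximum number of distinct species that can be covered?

Choosing L1, L3 covers {trout, hare, moth, deer, newt} — 5 species.
No choice of 2 transects does better; here vole, heron, adder are left uncovered.

5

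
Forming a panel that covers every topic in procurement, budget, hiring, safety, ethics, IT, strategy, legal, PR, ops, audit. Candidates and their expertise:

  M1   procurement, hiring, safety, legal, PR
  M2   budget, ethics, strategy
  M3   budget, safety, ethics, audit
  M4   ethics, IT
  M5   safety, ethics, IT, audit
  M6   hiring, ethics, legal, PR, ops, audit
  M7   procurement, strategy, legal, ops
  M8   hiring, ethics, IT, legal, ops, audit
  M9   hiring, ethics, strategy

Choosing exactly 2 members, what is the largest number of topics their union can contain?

Choosing M1, M8 covers {procurement, hiring, safety, ethics, IT, legal, PR, ops, audit} — 9 topics.
No choice of 2 members does better; here budget, strategy are left uncovered.

9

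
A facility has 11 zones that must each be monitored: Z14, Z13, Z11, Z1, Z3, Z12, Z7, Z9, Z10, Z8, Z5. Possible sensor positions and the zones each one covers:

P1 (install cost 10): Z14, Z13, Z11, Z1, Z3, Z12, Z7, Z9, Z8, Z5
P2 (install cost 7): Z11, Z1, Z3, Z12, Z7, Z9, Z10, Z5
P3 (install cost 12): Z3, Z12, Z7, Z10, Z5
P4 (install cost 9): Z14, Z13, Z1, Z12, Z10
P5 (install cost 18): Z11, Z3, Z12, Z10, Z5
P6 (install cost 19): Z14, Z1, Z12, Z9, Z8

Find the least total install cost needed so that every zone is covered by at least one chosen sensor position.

17

P1, P2 cover every zone at install cost 10 + 7 = 17.
Any cover uses at least 2 sensor positions; among all covering selections none totals below 17.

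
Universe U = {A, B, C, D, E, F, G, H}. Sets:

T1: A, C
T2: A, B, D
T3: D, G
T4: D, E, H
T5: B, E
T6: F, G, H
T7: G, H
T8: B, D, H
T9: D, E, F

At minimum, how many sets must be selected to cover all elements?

4

T1, T2, T4, T6 together cover {A, B, C, D, E, F, G, H} — every element.
No 3 of the 9 sets cover everything (all 84 triples fall short), so 4 is minimum.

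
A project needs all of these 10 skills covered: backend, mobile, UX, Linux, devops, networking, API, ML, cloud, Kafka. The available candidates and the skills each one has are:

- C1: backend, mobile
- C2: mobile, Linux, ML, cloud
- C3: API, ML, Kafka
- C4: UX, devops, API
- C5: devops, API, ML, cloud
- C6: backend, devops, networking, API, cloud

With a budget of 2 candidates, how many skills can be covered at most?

Choosing C2, C6 covers {backend, mobile, Linux, devops, networking, API, ML, cloud} — 8 skills.
No choice of 2 candidates does better; here UX, Kafka are left uncovered.

8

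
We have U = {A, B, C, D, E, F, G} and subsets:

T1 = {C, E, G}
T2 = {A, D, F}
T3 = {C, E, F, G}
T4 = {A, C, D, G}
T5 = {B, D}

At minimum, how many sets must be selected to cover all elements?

T1, T2, T5 together cover {A, B, C, D, E, F, G} — every element.
No 2 of the 5 sets cover everything (all 10 pairs fall short), so 3 is minimum.

3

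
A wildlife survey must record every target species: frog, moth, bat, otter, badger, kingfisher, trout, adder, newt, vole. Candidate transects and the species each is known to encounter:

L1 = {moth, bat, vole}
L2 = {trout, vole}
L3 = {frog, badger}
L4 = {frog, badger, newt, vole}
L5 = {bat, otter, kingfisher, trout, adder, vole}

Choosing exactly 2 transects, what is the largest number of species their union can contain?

9

Choosing L4, L5 covers {frog, bat, otter, badger, kingfisher, trout, adder, newt, vole} — 9 species.
No choice of 2 transects does better; here moth is left uncovered.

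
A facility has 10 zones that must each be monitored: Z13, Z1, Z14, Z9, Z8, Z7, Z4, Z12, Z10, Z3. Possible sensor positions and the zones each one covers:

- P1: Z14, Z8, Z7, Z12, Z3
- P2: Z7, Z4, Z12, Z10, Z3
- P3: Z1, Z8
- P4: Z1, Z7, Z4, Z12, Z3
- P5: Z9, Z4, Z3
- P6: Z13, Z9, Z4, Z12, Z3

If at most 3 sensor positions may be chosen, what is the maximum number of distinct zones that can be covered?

Choosing P1, P2, P6 covers {Z13, Z14, Z9, Z8, Z7, Z4, Z12, Z10, Z3} — 9 zones.
No choice of 3 sensor positions does better; here Z1 is left uncovered.

9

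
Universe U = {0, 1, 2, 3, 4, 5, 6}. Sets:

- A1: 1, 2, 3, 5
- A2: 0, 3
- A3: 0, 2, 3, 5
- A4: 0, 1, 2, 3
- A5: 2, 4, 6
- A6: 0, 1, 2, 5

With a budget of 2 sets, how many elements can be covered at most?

Choosing A1, A5 covers {1, 2, 3, 4, 5, 6} — 6 elements.
No choice of 2 sets does better; here 0 is left uncovered.

6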